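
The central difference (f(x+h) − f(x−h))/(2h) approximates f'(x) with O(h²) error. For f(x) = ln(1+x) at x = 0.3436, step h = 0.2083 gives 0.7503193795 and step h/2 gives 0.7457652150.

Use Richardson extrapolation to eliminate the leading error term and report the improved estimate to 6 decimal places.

Error is O(h^2); halving h shrinks it by 2^2 = 4.
4×0.7457652150 = 2.9830608600; subtract 0.7503193795 → 2.2327414805
Extrapolated: 2.2327414805 / 3 = 0.7442471602
Correction |R − A(h/2)| = 1.518e-03; gap |A(h/2) − A(h)| = 4.554e-03.

0.744247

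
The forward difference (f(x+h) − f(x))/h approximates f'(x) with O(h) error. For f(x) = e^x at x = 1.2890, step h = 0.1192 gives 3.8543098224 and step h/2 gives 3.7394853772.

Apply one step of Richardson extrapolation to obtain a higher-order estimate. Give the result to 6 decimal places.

3.624661

Method order is 1; weight 2^1 = 2.
Difference of the inputs: 3.7394853772 − 3.8543098224 = -0.1148244452
Divide by 2^1 − 1 = 1: (-0.1148244452)/1 = -0.1148244452
R = A(h/2) + (A(h/2) − A(h))/1 = 3.7394853772 − 0.1148244452 = 3.6246609320
Gap between inputs: 1.148e-01; correction applied: −0.1148244452.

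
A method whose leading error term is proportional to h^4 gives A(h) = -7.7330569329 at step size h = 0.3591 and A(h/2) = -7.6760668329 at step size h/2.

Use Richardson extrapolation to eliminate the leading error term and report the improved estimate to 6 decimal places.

-7.672267

Order 4 gives 2^r = 16 and 2^r − 1 = 15.
Weighted: (-122.8170693264) − (-7.7330569329) = -115.0840123935
R = (-115.0840123935)/15 = -7.6722674929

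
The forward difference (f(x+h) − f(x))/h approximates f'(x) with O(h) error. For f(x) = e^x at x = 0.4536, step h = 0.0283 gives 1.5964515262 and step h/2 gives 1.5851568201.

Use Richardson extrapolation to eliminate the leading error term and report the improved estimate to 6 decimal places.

1.573862

Error is O(h^1); halving h shrinks it by 2^1 = 2.
A(h/2) − A(h) = 1.5851568201 − 1.5964515262 = -0.0112947061
Divide by 2^1 − 1 = 1: (-0.0112947061)/1 = -0.0112947061
R = A(h/2) + (A(h/2) − A(h))/1 = 1.5851568201 − 0.0112947061 = 1.5738621140
Gap between inputs: 1.129e-02; correction applied: −0.0112947061.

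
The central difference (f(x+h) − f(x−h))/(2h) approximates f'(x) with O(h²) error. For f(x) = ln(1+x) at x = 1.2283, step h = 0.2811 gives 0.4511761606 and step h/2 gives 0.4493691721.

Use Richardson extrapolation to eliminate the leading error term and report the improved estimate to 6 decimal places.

0.448767

The method has order 2: 2^2 = 4.
A(h/2) − A(h) = 0.4493691721 − 0.4511761606 = -0.0018069885
Correction (A(h/2) − A(h))/(4 − 1) = (-0.0018069885)/3 = -0.0006023295
R = A(h/2) + (A(h/2) − A(h))/3 = 0.4493691721 − 0.0006023295 = 0.4487668426
Correction |R − A(h/2)| = 6.023e-04; gap |A(h/2) − A(h)| = 1.807e-03.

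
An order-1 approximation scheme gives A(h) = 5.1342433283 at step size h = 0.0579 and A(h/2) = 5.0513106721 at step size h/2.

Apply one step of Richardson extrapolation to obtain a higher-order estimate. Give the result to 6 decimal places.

r = 1, so 2^r = 2.
Top: 2(5.0513106721) − (5.1342433283) = 4.9683780159
Divide by 2^1 − 1 = 1.
4.9683780159 ÷ 1 = 4.9683780159

4.968378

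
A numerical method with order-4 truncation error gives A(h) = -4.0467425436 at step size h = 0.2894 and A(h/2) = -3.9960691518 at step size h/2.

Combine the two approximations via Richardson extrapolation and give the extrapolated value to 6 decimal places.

Error is O(h^4); halving h shrinks it by 2^4 = 16.
16 × (-3.9960691518) = -63.9371064288; (-63.9371064288) − (-4.0467425436) = -59.8903638852
Denominator 16 − 1 = 15.
Result: -3.9926909257

-3.992691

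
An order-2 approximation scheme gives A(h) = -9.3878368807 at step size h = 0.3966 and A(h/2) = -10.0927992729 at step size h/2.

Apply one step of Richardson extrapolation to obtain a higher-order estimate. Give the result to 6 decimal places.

Error is O(h^2); halving h shrinks it by 2^2 = 4.
4·(-10.0927992729) = -40.3711970916; subtract (-9.3878368807) → -30.9833602109
Extrapolated: (-30.9833602109) / 3 = -10.3277867370
Gap between inputs: 7.050e-01; correction applied: −0.2349874641.

-10.327787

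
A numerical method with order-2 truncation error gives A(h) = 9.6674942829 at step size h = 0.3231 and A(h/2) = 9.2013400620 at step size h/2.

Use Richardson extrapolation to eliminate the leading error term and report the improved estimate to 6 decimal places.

With r = 2 the leading error scales as h^2, so the weight is 2^2 = 4.
Numerator 4×A(h/2) − A(h) = 4×9.2013400620 − 9.6674942829 = 27.1378659651
Divide by 2^2 − 1 = 3.
Result: 9.0459553217

9.045955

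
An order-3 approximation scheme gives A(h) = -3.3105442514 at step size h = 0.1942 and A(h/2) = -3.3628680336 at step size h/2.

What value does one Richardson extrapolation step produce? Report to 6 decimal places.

-3.370343

Error is O(h^3); halving h shrinks it by 2^3 = 8.
Weighted: (-26.9029442688) − (-3.3105442514) = -23.5924000174
Divide by 2^3 − 1 = 7.
(-23.5924000174) ÷ 7 = -3.3703428596
Gap between inputs: 5.232e-02; correction applied: −0.0074748260.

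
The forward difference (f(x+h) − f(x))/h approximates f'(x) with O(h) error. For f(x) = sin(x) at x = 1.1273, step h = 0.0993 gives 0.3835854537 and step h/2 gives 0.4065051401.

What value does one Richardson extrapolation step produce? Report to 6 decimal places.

0.429425

The method has order 1: 2^1 = 2.
A(h/2) − A(h) = 0.4065051401 − 0.3835854537 = 0.0229196864
Correction (A(h/2) − A(h))/(2 − 1) = 0.0229196864/1 = 0.0229196864
R = 0.4065051401 + 0.0229196864 = 0.4294248265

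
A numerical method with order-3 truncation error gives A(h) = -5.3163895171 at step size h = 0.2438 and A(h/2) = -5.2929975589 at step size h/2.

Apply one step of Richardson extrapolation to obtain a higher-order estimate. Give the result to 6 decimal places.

Method order is 3; weight 2^3 = 8.
Numerator 8*A(h/2) − A(h) = 8*(-5.2929975589) − (-5.3163895171) = -37.0275909541
R = (-37.0275909541)/7 = -5.2896558506
Correction |R − A(h/2)| = 3.342e-03; gap |A(h/2) − A(h)| = 2.339e-02.

-5.289656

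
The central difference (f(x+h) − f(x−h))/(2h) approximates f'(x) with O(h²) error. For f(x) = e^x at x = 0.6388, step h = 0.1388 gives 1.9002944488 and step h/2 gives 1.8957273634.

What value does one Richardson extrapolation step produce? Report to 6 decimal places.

1.894205

Order 2 gives 2^r = 4 and 2^r − 1 = 3.
4 × 1.8957273634 = 7.5829094536; 7.5829094536 − 1.9002944488 = 5.6826150048
Divide by 2^2 − 1 = 3.
5.6826150048 ÷ 3 = 1.8942050016
Correction |R − A(h/2)| = 1.522e-03; gap |A(h/2) − A(h)| = 4.567e-03.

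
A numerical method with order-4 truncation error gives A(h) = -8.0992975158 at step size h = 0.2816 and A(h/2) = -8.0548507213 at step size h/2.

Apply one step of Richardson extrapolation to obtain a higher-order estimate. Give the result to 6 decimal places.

Error is O(h^4); halving h shrinks it by 2^4 = 16.
Numerator 16*A(h/2) − A(h) = 16*(-8.0548507213) − (-8.0992975158) = -120.7783140250
Divide by 2^4 − 1 = 15.
R = (-120.7783140250)/15 = -8.0518876017

-8.051888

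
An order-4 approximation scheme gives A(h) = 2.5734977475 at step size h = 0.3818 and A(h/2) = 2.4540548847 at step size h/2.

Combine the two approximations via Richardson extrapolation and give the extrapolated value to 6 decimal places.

2.446092

Leading term ∝ h^4; use weight 16 = 2^4.
A(h/2) − A(h) = 2.4540548847 − 2.5734977475 = -0.1194428628
Divide by 2^4 − 1 = 15: (-0.1194428628)/15 = -0.0079628575
R = 2.4540548847 − 0.0079628575 = 2.4460920272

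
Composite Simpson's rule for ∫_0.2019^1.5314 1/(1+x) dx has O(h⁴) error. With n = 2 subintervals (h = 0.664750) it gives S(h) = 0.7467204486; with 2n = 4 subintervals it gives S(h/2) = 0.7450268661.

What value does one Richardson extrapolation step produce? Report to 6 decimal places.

Order 4 gives 2^r = 16 and 2^r − 1 = 15.
16 × 0.7450268661 − 0.7467204486 = 11.1737094090
(16 × 0.7450268661 − 0.7467204486)/(16 − 1) = 0.7449139606

0.744914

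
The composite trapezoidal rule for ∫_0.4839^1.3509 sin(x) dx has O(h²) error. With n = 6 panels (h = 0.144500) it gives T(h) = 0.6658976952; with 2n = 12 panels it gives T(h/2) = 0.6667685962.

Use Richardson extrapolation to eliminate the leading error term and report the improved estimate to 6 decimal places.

Method order is 2; weight 2^2 = 4.
4*0.6667685962 − 0.6658976952 = 2.0011766896
Denominator 4 − 1 = 3.
Result: 0.6670588965

0.667059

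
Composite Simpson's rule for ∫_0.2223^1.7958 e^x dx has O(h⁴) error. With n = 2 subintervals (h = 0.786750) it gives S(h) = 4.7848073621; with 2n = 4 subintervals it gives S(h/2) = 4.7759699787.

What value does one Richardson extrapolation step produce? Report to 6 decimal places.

Leading term ∝ h^4; use weight 16 = 2^4.
16*4.7759699787 − 4.7848073621 = 71.6307122971
Denominator 16 − 1 = 15.
71.6307122971 ÷ 15 = 4.7753808198

4.775381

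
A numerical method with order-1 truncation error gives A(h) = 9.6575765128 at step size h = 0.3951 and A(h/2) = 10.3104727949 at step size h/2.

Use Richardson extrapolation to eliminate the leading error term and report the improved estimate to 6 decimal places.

10.963369

Order 1 gives 2^r = 2 and 2^r − 1 = 1.
Numerator 2×A(h/2) − A(h) = 2×10.3104727949 − 9.6575765128 = 10.9633690770
(2×10.3104727949 − 9.6575765128)/(2 − 1) = 10.9633690770
Correction |R − A(h/2)| = 6.529e-01; gap |A(h/2) − A(h)| = 6.529e-01.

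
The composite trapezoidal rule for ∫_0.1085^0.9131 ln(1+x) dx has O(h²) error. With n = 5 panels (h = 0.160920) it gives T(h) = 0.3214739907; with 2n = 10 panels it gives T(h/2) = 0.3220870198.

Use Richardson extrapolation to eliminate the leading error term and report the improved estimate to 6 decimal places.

0.322291

The method has order 2: 2^2 = 4.
Difference of the inputs: 0.3220870198 − 0.3214739907 = 0.0006130291
Correction (A(h/2) − A(h))/(4 − 1) = 0.0006130291/3 = 0.0002043430
R = A(h/2) + (A(h/2) − A(h))/3 = 0.3220870198 + 0.0002043430 = 0.3222913628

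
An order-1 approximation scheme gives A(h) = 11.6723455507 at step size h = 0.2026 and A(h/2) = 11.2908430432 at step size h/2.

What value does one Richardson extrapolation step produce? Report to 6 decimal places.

10.909341

r = 1: numerator weight 2, denominator 1.
2·11.2908430432 = 22.5816860864; subtract 11.6723455507 → 10.9093405357
(2·11.2908430432 − 11.6723455507)/(2 − 1) = 10.9093405357
Correction |R − A(h/2)| = 3.815e-01; gap |A(h/2) − A(h)| = 3.815e-01.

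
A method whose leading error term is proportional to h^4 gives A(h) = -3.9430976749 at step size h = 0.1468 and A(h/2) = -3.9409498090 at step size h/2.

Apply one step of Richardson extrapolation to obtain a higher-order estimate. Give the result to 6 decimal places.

-3.940807

r = 4: numerator weight 16, denominator 15.
Numerator 16×A(h/2) − A(h) = 16×(-3.9409498090) − (-3.9430976749) = -59.1120992691
Denominator 16 − 1 = 15.
Extrapolated: (-59.1120992691) / 15 = -3.9408066179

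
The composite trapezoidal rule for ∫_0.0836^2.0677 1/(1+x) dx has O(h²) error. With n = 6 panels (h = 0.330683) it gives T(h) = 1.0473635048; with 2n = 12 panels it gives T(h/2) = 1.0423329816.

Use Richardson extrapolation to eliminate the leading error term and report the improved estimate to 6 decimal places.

With r = 2 the leading error scales as h^2, so the weight is 2^2 = 4.
Difference of the inputs: 1.0423329816 − 1.0473635048 = -0.0050305232
Correction (A(h/2) − A(h))/(4 − 1) = (-0.0050305232)/3 = -0.0016768411
R = A(h/2) + (A(h/2) − A(h))/3 = 1.0423329816 − 0.0016768411 = 1.0406561405

1.040656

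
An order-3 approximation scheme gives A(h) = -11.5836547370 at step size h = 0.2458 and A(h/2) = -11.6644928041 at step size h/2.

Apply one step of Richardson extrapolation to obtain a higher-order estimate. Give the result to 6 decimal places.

-11.676041

Leading term ∝ h^3; use weight 8 = 2^3.
Weighted: (-93.3159424328) − (-11.5836547370) = -81.7322876958
(8 × (-11.6644928041) − (-11.5836547370))/(8 − 1) = -11.6760410994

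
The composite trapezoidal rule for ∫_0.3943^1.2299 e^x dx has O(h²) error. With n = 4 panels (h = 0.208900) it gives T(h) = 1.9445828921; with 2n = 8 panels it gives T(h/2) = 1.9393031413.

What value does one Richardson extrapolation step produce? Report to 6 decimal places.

r = 2: numerator weight 4, denominator 3.
Difference of the inputs: 1.9393031413 − 1.9445828921 = -0.0052797508
Correction (A(h/2) − A(h))/(4 − 1) = (-0.0052797508)/3 = -0.0017599169
R = 1.9393031413 − 0.0017599169 = 1.9375432244
Gap between inputs: 5.280e-03; correction applied: −0.0017599169.

1.937543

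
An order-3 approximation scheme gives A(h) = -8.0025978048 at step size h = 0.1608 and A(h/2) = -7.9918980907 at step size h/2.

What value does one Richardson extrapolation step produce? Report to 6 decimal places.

-7.990370

The method has order 3: 2^3 = 8.
Weighted: (-63.9351847256) − (-8.0025978048) = -55.9325869208
Divide by 2^3 − 1 = 7.
Extrapolated: (-55.9325869208) / 7 = -7.9903695601
Shift from A(h/2): +0.0015285306.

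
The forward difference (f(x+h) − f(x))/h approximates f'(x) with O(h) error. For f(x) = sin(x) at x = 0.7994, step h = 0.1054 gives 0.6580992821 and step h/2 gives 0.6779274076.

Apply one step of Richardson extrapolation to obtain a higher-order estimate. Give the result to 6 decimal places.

0.697756

Order 1 gives 2^r = 2 and 2^r − 1 = 1.
Top: 2(0.6779274076) − (0.6580992821) = 0.6977555331
Divide by 2^1 − 1 = 1.
So the Richardson estimate is 0.6977555331.
Shift from A(h/2): +0.0198281255.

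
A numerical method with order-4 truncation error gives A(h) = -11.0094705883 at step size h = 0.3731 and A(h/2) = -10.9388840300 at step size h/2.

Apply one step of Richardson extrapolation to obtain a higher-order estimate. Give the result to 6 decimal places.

-10.934178

Error is O(h^4); halving h shrinks it by 2^4 = 16.
Top: 16(-10.9388840300) − (-11.0094705883) = -164.0126738917
Denominator 16 − 1 = 15.
Extrapolated: (-164.0126738917) / 15 = -10.9341782594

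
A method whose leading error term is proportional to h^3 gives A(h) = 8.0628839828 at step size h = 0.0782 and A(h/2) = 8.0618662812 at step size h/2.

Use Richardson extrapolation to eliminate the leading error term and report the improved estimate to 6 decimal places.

The method has order 3: 2^3 = 8.
A(h/2) − A(h) = 8.0618662812 − 8.0628839828 = -0.0010177016
Divide by 2^3 − 1 = 7: (-0.0010177016)/7 = -0.0001453859
R = A(h/2) + (A(h/2) − A(h))/7 = 8.0618662812 − 0.0001453859 = 8.0617208953
Gap between inputs: 1.018e-03; correction applied: −0.0001453859.

8.061721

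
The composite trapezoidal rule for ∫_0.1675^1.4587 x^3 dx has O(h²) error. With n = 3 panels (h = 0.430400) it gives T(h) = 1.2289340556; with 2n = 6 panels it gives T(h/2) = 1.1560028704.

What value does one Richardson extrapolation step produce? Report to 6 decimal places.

Leading term ∝ h^2; use weight 4 = 2^2.
Numerator 4 × A(h/2) − A(h) = 4 × 1.1560028704 − 1.2289340556 = 3.3950774260
Divide by 2^2 − 1 = 3.
R = 3.3950774260/3 = 1.1316924753

1.131692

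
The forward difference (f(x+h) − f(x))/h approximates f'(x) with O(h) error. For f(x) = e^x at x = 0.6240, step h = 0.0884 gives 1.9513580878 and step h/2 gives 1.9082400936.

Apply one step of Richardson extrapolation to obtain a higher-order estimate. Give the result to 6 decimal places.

With r = 1 the leading error scales as h^1, so the weight is 2^1 = 2.
Top: 2(1.9082400936) − (1.9513580878) = 1.8651220994
Denominator 2 − 1 = 1.
Extrapolated: 1.8651220994 / 1 = 1.8651220994

1.865122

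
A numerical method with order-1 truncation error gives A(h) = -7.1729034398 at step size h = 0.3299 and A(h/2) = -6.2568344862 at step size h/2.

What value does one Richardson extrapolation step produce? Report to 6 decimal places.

With r = 1 the leading error scales as h^1, so the weight is 2^1 = 2.
Top: 2(-6.2568344862) − (-7.1729034398) = -5.3407655326
Denominator 2 − 1 = 1.
Extrapolated: (-5.3407655326) / 1 = -5.3407655326

-5.340766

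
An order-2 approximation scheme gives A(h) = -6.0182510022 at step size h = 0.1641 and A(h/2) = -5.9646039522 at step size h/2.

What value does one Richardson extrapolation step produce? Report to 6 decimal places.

r = 2: numerator weight 4, denominator 3.
Weighted: (-23.8584158088) − (-6.0182510022) = -17.8401648066
R = (-17.8401648066)/3 = -5.9467216022

-5.946722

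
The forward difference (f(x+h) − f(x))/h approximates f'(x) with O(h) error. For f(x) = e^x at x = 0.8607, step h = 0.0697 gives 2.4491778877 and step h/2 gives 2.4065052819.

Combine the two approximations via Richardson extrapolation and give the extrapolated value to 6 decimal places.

Order 1 gives 2^r = 2 and 2^r − 1 = 1.
2 × 2.4065052819 = 4.8130105638; subtract 2.4491778877 → 2.3638326761
Divide by 2^1 − 1 = 1.
Result: 2.3638326761

2.363833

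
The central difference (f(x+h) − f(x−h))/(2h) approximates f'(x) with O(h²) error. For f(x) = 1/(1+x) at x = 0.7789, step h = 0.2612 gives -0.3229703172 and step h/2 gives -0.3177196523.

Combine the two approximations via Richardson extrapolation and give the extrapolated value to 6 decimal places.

Method order is 2; weight 2^2 = 4.
2^2*A(h/2) = -1.2708786092; minus A(h) gives -0.9479082920.
Denominator 4 − 1 = 3.
R = (-0.9479082920)/3 = -0.3159694307
Gap between inputs: 5.251e-03; correction applied: +0.0017502216.

-0.315969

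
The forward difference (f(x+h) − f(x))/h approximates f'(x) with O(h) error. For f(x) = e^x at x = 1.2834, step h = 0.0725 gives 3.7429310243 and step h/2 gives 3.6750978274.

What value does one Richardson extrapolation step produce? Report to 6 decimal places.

With r = 1 the leading error scales as h^1, so the weight is 2^1 = 2.
A(h/2) − A(h) = 3.6750978274 − 3.7429310243 = -0.0678331969
Divide by 2^1 − 1 = 1: (-0.0678331969)/1 = -0.0678331969
R = 3.6750978274 − 0.0678331969 = 3.6072646305
Correction |R − A(h/2)| = 6.783e-02; gap |A(h/2) − A(h)| = 6.783e-02.

3.607265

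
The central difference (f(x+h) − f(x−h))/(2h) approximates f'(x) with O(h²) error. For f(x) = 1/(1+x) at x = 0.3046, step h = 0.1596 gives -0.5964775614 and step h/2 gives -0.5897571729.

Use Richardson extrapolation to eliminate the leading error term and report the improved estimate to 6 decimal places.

The method has order 2: 2^2 = 4.
Weighted: (-2.3590286916) − (-0.5964775614) = -1.7625511302
Divide by 2^2 − 1 = 3.
So the Richardson estimate is -0.5875170434.

-0.587517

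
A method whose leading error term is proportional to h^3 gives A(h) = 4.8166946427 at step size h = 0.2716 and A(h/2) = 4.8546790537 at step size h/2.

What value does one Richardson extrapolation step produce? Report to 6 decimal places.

4.860105

r = 3: numerator weight 8, denominator 7.
Numerator 8*A(h/2) − A(h) = 8*4.8546790537 − 4.8166946427 = 34.0207377869
(8*4.8546790537 − 4.8166946427)/(8 − 1) = 4.8601053981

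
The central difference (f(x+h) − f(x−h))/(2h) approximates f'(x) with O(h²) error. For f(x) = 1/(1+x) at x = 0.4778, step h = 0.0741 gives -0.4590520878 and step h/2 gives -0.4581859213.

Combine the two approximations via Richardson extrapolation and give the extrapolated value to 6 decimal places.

r = 2: numerator weight 4, denominator 3.
Weighted: (-1.8327436852) − (-0.4590520878) = -1.3736915974
Denominator 4 − 1 = 3.
R = (-1.3736915974)/3 = -0.4578971991

-0.457897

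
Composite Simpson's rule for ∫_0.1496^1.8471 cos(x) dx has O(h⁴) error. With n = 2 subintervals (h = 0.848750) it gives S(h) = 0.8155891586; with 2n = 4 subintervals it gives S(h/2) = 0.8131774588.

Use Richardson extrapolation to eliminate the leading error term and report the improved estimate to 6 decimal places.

0.813017

r = 4: numerator weight 16, denominator 15.
Numerator 16·A(h/2) − A(h) = 16·0.8131774588 − 0.8155891586 = 12.1952501822
R = 12.1952501822/15 = 0.8130166788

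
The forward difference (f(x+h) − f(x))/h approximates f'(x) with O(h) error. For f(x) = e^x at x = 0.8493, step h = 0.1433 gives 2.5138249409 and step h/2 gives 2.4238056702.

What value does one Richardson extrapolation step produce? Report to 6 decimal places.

Method order is 1; weight 2^1 = 2.
2^1 × A(h/2) = 4.8476113404; minus A(h) gives 2.3337863995.
2.3337863995 ÷ 1 = 2.3337863995
Gap between inputs: 9.002e-02; correction applied: −0.0900192707.

2.333786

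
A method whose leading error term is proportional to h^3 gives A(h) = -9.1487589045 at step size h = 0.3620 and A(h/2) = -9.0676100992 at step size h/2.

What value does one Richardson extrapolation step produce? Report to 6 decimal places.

-9.056017

Method order is 3; weight 2^3 = 8.
Top: 8(-9.0676100992) − (-9.1487589045) = -63.3921218891
Extrapolated: (-63.3921218891) / 7 = -9.0560174127
Shift from A(h/2): +0.0115926865.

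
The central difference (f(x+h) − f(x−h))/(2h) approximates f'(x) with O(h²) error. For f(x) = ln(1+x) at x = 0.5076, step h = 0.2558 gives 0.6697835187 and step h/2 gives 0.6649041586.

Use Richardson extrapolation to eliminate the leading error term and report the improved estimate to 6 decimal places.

r = 2, so 2^r = 4.
2^2×A(h/2) = 2.6596166344; minus A(h) gives 1.9898331157.
(4×0.6649041586 − 0.6697835187)/(4 − 1) = 0.6632777052
Gap between inputs: 4.879e-03; correction applied: −0.0016264534.

0.663278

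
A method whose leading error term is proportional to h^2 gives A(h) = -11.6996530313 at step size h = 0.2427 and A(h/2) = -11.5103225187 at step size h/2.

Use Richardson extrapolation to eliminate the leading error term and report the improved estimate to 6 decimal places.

r = 2, so 2^r = 4.
4×(-11.5103225187) = -46.0412900748; (-46.0412900748) − (-11.6996530313) = -34.3416370435
Divide by 2^2 − 1 = 3.
(-34.3416370435) ÷ 3 = -11.4472123478

-11.447212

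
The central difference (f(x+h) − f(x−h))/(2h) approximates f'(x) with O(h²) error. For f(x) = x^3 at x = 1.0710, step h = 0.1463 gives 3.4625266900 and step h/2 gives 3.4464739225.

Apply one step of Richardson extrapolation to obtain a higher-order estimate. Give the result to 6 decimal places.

With r = 2 the leading error scales as h^2, so the weight is 2^2 = 4.
Numerator 4 × A(h/2) − A(h) = 4 × 3.4464739225 − 3.4625266900 = 10.3233690000
Extrapolated: 10.3233690000 / 3 = 3.4411230000

3.441123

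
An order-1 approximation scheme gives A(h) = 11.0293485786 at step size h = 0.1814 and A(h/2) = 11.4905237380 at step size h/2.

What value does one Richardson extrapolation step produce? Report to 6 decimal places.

The method has order 1: 2^1 = 2.
Difference of the inputs: 11.4905237380 − 11.0293485786 = 0.4611751594
Divide by 2^1 − 1 = 1: 0.4611751594/1 = 0.4611751594
R = A(h/2) + (A(h/2) − A(h))/1 = 11.4905237380 + 0.4611751594 = 11.9516988974
Correction |R − A(h/2)| = 4.612e-01; gap |A(h/2) − A(h)| = 4.612e-01.

11.951699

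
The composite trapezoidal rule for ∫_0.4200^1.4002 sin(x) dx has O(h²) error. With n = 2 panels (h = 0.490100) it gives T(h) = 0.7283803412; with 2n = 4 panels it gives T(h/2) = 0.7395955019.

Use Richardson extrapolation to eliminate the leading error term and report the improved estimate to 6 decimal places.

0.743334

With r = 2 the leading error scales as h^2, so the weight is 2^2 = 4.
A(h/2) − A(h) = 0.7395955019 − 0.7283803412 = 0.0112151607
Divide by 2^2 − 1 = 3: 0.0112151607/3 = 0.0037383869
R = 0.7395955019 + 0.0037383869 = 0.7433338888
Correction |R − A(h/2)| = 3.738e-03; gap |A(h/2) − A(h)| = 1.122e-02.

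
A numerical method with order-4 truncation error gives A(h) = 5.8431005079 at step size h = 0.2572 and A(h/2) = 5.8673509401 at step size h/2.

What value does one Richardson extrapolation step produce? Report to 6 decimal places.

Error is O(h^4); halving h shrinks it by 2^4 = 16.
16 × 5.8673509401 = 93.8776150416; subtract 5.8431005079 → 88.0345145337
Divide by 2^4 − 1 = 15.
So the Richardson estimate is 5.8689676356.

5.868968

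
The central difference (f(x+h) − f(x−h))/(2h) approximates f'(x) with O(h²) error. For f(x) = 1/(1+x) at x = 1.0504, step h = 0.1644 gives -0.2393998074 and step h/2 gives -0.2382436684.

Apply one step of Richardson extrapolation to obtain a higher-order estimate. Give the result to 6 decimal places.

-0.237858

The method has order 2: 2^2 = 4.
4 × (-0.2382436684) = -0.9529746736; subtract (-0.2393998074) → -0.7135748662
R = (-0.7135748662)/3 = -0.2378582887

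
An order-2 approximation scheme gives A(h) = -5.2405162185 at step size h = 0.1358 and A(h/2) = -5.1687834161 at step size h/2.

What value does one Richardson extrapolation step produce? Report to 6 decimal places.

r = 2: numerator weight 4, denominator 3.
Numerator 4×A(h/2) − A(h) = 4×(-5.1687834161) − (-5.2405162185) = -15.4346174459
Denominator 4 − 1 = 3.
Extrapolated: (-15.4346174459) / 3 = -5.1448724820

-5.144872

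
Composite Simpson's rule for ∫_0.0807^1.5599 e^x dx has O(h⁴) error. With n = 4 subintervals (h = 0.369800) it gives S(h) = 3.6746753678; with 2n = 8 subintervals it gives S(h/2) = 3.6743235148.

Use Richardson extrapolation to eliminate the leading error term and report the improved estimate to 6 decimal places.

With r = 4 the leading error scales as h^4, so the weight is 2^4 = 16.
Weighted: 58.7891762368 − 3.6746753678 = 55.1145008690
Denominator 16 − 1 = 15.
So the Richardson estimate is 3.6743000579.

3.674300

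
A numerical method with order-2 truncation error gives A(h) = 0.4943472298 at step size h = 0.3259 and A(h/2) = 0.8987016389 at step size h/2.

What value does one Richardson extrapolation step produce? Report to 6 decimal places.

Error is O(h^2); halving h shrinks it by 2^2 = 4.
2^2 × A(h/2) = 3.5948065556; minus A(h) gives 3.1004593258.
Divide by 2^2 − 1 = 3.
So the Richardson estimate is 1.0334864419.

1.033486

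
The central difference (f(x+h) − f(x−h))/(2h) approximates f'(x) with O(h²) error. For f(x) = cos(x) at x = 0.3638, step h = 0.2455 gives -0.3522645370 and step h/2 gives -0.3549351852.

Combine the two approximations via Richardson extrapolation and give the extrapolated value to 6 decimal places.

With r = 2 the leading error scales as h^2, so the weight is 2^2 = 4.
Weighted: (-1.4197407408) − (-0.3522645370) = -1.0674762038
(-1.0674762038) ÷ 3 = -0.3558254013

-0.355825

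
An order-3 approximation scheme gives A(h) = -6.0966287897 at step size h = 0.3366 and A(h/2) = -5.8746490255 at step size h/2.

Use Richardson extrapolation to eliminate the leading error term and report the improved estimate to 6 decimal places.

-5.842938

r = 3, so 2^r = 8.
Numerator 8*A(h/2) − A(h) = 8*(-5.8746490255) − (-6.0966287897) = -40.9005634143
Denominator 8 − 1 = 7.
Extrapolated: (-40.9005634143) / 7 = -5.8429376306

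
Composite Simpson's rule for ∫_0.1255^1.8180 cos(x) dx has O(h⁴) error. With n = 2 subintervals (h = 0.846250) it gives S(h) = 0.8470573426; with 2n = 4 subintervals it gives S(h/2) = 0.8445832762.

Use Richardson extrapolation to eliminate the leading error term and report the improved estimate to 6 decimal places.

Error is O(h^4); halving h shrinks it by 2^4 = 16.
Difference of the inputs: 0.8445832762 − 0.8470573426 = -0.0024740664
Correction (A(h/2) − A(h))/(16 − 1) = (-0.0024740664)/15 = -0.0001649378
R = A(h/2) + (A(h/2) − A(h))/15 = 0.8445832762 − 0.0001649378 = 0.8444183384

0.844418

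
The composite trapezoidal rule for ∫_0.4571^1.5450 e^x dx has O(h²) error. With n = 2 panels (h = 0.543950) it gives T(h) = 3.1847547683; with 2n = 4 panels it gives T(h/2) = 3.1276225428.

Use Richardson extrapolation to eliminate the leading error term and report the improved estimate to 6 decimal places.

Error is O(h^2); halving h shrinks it by 2^2 = 4.
4*3.1276225428 = 12.5104901712; 12.5104901712 − 3.1847547683 = 9.3257354029
(4*3.1276225428 − 3.1847547683)/(4 − 1) = 3.1085784676
Gap between inputs: 5.713e-02; correction applied: −0.0190440752.

3.108578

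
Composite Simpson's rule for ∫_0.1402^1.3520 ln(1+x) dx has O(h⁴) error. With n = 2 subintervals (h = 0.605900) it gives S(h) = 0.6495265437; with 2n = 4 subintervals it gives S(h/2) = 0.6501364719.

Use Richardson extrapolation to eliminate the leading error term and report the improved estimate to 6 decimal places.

With r = 4 the leading error scales as h^4, so the weight is 2^4 = 16.
16·0.6501364719 − 0.6495265437 = 9.7526570067
Extrapolated: 9.7526570067 / 15 = 0.6501771338

0.650177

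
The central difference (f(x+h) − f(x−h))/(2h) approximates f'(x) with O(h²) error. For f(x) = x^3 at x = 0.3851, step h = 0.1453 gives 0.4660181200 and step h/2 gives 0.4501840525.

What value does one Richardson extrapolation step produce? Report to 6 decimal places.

Leading term ∝ h^2; use weight 4 = 2^2.
A(h/2) − A(h) = 0.4501840525 − 0.4660181200 = -0.0158340675
Divide by 2^2 − 1 = 3: (-0.0158340675)/3 = -0.0052780225
R = A(h/2) + (A(h/2) − A(h))/3 = 0.4501840525 − 0.0052780225 = 0.4449060300
Correction |R − A(h/2)| = 5.278e-03; gap |A(h/2) − A(h)| = 1.583e-02.

0.444906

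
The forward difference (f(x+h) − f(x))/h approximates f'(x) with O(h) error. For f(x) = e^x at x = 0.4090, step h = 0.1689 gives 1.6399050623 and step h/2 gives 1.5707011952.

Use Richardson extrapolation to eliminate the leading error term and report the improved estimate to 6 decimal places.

r = 1: numerator weight 2, denominator 1.
2^1×A(h/2) = 3.1414023904; minus A(h) gives 1.5014973281.
R = 1.5014973281/1 = 1.5014973281

1.501497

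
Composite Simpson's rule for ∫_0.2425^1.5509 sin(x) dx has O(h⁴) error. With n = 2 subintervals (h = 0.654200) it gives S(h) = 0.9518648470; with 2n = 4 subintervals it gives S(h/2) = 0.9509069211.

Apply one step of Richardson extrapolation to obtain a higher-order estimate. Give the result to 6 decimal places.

r = 4: numerator weight 16, denominator 15.
16·0.9509069211 = 15.2145107376; 15.2145107376 − 0.9518648470 = 14.2626458906
14.2626458906 ÷ 15 = 0.9508430594
Gap between inputs: 9.579e-04; correction applied: −0.0000638617.

0.950843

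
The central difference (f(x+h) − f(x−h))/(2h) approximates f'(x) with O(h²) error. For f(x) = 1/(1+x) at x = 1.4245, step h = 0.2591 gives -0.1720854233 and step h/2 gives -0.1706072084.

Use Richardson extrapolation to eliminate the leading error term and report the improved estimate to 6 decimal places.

The method has order 2: 2^2 = 4.
2^2 × A(h/2) = -0.6824288336; minus A(h) gives -0.5103434103.
R = (-0.5103434103)/3 = -0.1701144701
Gap between inputs: 1.478e-03; correction applied: +0.0004927383.

-0.170114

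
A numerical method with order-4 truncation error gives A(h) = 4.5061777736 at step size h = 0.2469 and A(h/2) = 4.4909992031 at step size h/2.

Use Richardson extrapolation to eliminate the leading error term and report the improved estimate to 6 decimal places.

4.489987

With r = 4 the leading error scales as h^4, so the weight is 2^4 = 16.
16·4.4909992031 = 71.8559872496; subtract 4.5061777736 → 67.3498094760
R = 67.3498094760/15 = 4.4899872984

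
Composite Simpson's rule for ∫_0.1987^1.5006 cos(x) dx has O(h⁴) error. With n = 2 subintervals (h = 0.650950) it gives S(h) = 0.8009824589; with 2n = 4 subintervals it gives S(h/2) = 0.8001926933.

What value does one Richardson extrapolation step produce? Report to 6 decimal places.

Leading term ∝ h^4; use weight 16 = 2^4.
Weighted: 12.8030830928 − 0.8009824589 = 12.0021006339
Divide by 2^4 − 1 = 15.
Result: 0.8001400423

0.800140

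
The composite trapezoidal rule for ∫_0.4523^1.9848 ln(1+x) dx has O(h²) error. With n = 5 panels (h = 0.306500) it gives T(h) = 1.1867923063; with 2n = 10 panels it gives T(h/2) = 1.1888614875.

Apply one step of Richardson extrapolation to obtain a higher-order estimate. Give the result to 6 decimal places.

Method order is 2; weight 2^2 = 4.
Numerator 4×A(h/2) − A(h) = 4×1.1888614875 − 1.1867923063 = 3.5686536437
3.5686536437 ÷ 3 = 1.1895512146

1.189551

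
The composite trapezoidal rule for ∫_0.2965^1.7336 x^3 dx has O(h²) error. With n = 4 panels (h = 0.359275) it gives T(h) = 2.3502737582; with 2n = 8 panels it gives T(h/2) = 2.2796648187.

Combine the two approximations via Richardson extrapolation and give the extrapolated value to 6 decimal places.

r = 2: numerator weight 4, denominator 3.
4*2.2796648187 = 9.1186592748; 9.1186592748 − 2.3502737582 = 6.7683855166
Divide by 2^2 − 1 = 3.
R = 6.7683855166/3 = 2.2561285055

2.256129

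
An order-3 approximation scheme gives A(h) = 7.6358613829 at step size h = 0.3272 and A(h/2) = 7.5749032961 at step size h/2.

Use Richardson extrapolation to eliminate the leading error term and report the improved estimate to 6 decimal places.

Order 3 gives 2^r = 8 and 2^r − 1 = 7.
8 × 7.5749032961 = 60.5992263688; subtract 7.6358613829 → 52.9633649859
Divide by 2^3 − 1 = 7.
(8 × 7.5749032961 − 7.6358613829)/(8 − 1) = 7.5661949980
Shift from A(h/2): −0.0087082981.

7.566195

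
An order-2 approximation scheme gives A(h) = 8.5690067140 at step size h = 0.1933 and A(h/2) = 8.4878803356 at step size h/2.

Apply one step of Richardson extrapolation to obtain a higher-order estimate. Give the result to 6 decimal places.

Error is O(h^2); halving h shrinks it by 2^2 = 4.
A(h/2) − A(h) = 8.4878803356 − 8.5690067140 = -0.0811263784
Correction (A(h/2) − A(h))/(4 − 1) = (-0.0811263784)/3 = -0.0270421261
R = 8.4878803356 − 0.0270421261 = 8.4608382095

8.460838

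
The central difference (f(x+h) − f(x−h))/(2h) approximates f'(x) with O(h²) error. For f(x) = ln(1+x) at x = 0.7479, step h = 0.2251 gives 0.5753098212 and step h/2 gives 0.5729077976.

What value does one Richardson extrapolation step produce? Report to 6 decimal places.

With r = 2 the leading error scales as h^2, so the weight is 2^2 = 4.
2^2*A(h/2) = 2.2916311904; minus A(h) gives 1.7163213692.
(4*0.5729077976 − 0.5753098212)/(4 − 1) = 0.5721071231
Correction |R − A(h/2)| = 8.007e-04; gap |A(h/2) − A(h)| = 2.402e-03.

0.572107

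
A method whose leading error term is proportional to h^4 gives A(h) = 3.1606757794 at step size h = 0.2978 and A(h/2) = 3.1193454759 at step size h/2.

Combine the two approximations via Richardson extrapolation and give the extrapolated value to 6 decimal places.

Error is O(h^4); halving h shrinks it by 2^4 = 16.
2^4×A(h/2) = 49.9095276144; minus A(h) gives 46.7488518350.
R = 46.7488518350/15 = 3.1165901223

3.116590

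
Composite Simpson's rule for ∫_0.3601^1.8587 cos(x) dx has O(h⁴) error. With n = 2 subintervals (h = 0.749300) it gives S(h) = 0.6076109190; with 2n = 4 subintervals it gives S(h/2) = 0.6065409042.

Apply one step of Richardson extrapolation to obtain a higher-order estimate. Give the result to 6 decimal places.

0.606470

Method order is 4; weight 2^4 = 16.
Numerator 16×A(h/2) − A(h) = 16×0.6065409042 − 0.6076109190 = 9.0970435482
Divide by 2^4 − 1 = 15.
So the Richardson estimate is 0.6064695699.
Correction |R − A(h/2)| = 7.133e-05; gap |A(h/2) − A(h)| = 1.070e-03.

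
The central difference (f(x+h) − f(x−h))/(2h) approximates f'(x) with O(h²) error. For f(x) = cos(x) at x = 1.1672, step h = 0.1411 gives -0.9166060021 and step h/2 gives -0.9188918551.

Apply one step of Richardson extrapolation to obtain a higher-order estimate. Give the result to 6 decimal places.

-0.919654

Leading term ∝ h^2; use weight 4 = 2^2.
4 × (-0.9188918551) = -3.6755674204; (-3.6755674204) − (-0.9166060021) = -2.7589614183
Denominator 4 − 1 = 3.
(-2.7589614183) ÷ 3 = -0.9196538061
Shift from A(h/2): −0.0007619510.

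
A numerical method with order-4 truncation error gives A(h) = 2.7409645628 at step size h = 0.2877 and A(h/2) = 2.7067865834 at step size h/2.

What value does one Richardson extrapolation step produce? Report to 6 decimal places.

2.704508

The method has order 4: 2^4 = 16.
16*2.7067865834 = 43.3085853344; subtract 2.7409645628 → 40.5676207716
R = 40.5676207716/15 = 2.7045080514
Correction |R − A(h/2)| = 2.279e-03; gap |A(h/2) − A(h)| = 3.418e-02.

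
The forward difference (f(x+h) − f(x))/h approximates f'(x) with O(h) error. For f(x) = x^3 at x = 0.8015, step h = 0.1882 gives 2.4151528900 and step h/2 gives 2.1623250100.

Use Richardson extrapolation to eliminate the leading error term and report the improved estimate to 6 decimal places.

r = 1: numerator weight 2, denominator 1.
2*2.1623250100 − 2.4151528900 = 1.9094971300
Denominator 2 − 1 = 1.
Result: 1.9094971300
Correction |R − A(h/2)| = 2.528e-01; gap |A(h/2) − A(h)| = 2.528e-01.

1.909497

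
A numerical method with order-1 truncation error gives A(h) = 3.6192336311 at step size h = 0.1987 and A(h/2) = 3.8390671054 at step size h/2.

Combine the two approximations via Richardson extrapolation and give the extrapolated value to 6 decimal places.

4.058901

With r = 1 the leading error scales as h^1, so the weight is 2^1 = 2.
Numerator 2·A(h/2) − A(h) = 2·3.8390671054 − 3.6192336311 = 4.0589005797
(2·3.8390671054 − 3.6192336311)/(2 − 1) = 4.0589005797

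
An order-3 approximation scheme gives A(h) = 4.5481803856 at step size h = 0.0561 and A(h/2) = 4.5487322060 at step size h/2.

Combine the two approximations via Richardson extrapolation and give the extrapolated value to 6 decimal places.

With r = 3 the leading error scales as h^3, so the weight is 2^3 = 8.
Weighted: 36.3898576480 − 4.5481803856 = 31.8416772624
R = 31.8416772624/7 = 4.5488110375

4.548811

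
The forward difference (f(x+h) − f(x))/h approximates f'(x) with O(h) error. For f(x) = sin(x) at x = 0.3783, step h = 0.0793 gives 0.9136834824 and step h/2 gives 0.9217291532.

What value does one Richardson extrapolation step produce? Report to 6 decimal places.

Error is O(h^1); halving h shrinks it by 2^1 = 2.
A(h/2) − A(h) = 0.9217291532 − 0.9136834824 = 0.0080456708
Divide by 2^1 − 1 = 1: 0.0080456708/1 = 0.0080456708
R = 0.9217291532 + 0.0080456708 = 0.9297748240

0.929775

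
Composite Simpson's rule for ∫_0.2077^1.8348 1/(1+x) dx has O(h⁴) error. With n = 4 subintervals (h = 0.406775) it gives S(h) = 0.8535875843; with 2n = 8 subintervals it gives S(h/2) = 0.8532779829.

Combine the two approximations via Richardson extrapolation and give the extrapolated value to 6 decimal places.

The method has order 4: 2^4 = 16.
Top: 16(0.8532779829) − (0.8535875843) = 12.7988601421
(16·0.8532779829 − 0.8535875843)/(16 − 1) = 0.8532573428

0.853257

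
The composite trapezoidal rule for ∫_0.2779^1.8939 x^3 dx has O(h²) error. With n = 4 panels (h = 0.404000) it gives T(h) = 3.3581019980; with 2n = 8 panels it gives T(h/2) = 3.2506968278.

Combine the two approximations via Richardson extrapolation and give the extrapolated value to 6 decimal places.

3.214895

Error is O(h^2); halving h shrinks it by 2^2 = 4.
2^2 × A(h/2) = 13.0027873112; minus A(h) gives 9.6446853132.
R = 9.6446853132/3 = 3.2148951044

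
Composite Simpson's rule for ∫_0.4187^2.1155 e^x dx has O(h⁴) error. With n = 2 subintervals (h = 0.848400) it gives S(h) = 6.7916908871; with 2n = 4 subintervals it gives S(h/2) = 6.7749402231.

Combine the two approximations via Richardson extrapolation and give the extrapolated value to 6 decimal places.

6.773824

The method has order 4: 2^4 = 16.
Top: 16(6.7749402231) − (6.7916908871) = 101.6073526825
Denominator 16 − 1 = 15.
Result: 6.7738235122
Correction |R − A(h/2)| = 1.117e-03; gap |A(h/2) − A(h)| = 1.675e-02.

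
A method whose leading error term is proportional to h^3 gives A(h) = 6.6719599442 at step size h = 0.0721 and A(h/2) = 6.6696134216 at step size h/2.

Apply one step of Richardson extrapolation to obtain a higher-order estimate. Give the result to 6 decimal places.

6.669278

The method has order 3: 2^3 = 8.
2^3×A(h/2) = 53.3569073728; minus A(h) gives 46.6849474286.
46.6849474286 ÷ 7 = 6.6692782041
Gap between inputs: 2.347e-03; correction applied: −0.0003352175.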